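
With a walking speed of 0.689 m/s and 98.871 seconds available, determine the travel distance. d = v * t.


d = 0.689 * 98.871 = 68.122 m

68.122 m


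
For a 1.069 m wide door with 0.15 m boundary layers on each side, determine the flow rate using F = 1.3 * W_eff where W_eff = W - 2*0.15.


W_eff = 1.069 - 0.30 = 0.769 m
F = 1.3 * 0.769 = 0.99970 persons/s

0.99970 persons/s


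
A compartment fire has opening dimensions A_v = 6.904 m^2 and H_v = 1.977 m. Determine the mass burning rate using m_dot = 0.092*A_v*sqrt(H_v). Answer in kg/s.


sqrt(H_v) = 1.4061
m_dot = 0.092 * 6.904 * 1.4061 = 0.89308 kg/s

0.89308 kg/s


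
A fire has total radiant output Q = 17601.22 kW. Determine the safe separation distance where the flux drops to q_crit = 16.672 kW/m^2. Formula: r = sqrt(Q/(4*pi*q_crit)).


4*pi*q_crit = 209.51
Q/(4*pi*q_crit) = 84.013
r = sqrt(84.013) = 9.1658 m

9.1658 m


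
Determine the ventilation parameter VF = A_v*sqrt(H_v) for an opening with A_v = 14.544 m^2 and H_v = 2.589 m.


sqrt(H_v) = 1.6090
VF = 14.544 * 1.6090 = 23.402 m^(5/2)

23.402 m^(5/2)


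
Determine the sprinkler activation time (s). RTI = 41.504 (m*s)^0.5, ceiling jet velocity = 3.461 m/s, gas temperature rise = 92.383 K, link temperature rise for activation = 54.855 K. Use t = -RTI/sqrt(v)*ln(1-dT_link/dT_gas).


dT_link/dT_gas = 0.59378
ln(1 - 0.59378) = -0.90086
t = -41.504 / sqrt(3.461) * -0.90086 = 20.098 s

20.098 s


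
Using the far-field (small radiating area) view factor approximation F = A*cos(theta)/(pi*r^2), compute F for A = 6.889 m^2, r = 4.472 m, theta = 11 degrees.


cos(11 deg) = 0.98163
pi*r^2 = 62.828
F = 6.889 * 0.98163 / 62.828 = 0.10763

0.10763


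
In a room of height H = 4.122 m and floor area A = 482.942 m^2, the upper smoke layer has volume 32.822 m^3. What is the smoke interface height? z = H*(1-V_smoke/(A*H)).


V/(A*H) = 0.016488
1 - 0.016488 = 0.98351
z = 4.122 * 0.98351 = 4.0540 m

4.0540 m


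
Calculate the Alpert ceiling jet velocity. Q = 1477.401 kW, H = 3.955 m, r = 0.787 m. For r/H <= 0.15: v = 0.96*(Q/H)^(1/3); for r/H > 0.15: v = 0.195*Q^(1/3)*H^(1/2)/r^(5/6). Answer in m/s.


r/H = 0.787 / 3.955 = 0.19899
r/H > 0.15, so v = 0.195*Q^(1/3)*H^(1/2)/r^(5/6)
Q^(1/3) = 11.389
H^(1/2) = 1.9887
r^(5/6) = 0.81905
v = 0.195 * 11.389 * 1.9887 / 0.81905 = 5.3926 m/s

5.3926 m/s


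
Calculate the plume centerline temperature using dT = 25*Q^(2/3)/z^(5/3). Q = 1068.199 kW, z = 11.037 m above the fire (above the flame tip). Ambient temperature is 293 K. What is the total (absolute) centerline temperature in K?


Q^(2/3) = 104.50
z^(5/3) = 54.712
dT = 25 * 104.50 / 54.712 = 47.748 K
T = 293 + 47.748 = 340.75 K

340.75 K


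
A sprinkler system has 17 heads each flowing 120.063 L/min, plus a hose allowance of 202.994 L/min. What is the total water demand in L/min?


Sprinkler demand = 17 * 120.063 = 2041.071 L/min
Total = 2041.071 + 202.994 = 2244.065 L/min

2244.065 L/min


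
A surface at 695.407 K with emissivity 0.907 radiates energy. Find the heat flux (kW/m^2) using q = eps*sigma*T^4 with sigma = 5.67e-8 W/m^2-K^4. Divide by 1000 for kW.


T^4 = 2.3386e+11
q = 0.907 * 5.67e-8 * 2.3386e+11 / 1000 = 12.027 kW/m^2

12.027 kW/m^2


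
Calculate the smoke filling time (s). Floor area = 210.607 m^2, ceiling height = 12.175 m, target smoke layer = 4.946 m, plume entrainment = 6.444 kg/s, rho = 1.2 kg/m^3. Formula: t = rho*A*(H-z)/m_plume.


H - z = 7.229 m
t = 1.2 * 210.607 * 7.229 / 6.444 = 283.52 s

283.52 s


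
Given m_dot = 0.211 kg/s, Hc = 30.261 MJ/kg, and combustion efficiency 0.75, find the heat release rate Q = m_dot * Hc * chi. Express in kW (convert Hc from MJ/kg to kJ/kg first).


Hc = 30.261 MJ/kg = 30.261 * 1000 kJ/kg = 30261 kJ/kg
Q = 0.211 kg/s * 30261 kJ/kg * 0.75 = 4788.8 kW

4788.8 kW


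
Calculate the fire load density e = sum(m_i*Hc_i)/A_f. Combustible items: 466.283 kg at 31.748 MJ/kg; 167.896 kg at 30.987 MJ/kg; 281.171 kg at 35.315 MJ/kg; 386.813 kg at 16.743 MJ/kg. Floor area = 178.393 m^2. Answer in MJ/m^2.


Total energy = 466.283*31.748 + 167.896*30.987 + 281.171*35.315 + 386.813*16.743
= 14803.55 + 5202.593 + 9929.554 + 6476.410
= 36412.11 MJ
e = 36412.11 / 178.393 = 204.11 MJ/m^2

204.11 MJ/m^2


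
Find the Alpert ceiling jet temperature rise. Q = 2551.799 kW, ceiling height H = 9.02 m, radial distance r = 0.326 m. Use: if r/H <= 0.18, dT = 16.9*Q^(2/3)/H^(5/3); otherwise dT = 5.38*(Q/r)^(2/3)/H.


r/H = 0.326 / 9.02 = 0.036142
r/H <= 0.18, so dT = 16.9*Q^(2/3)/H^(5/3)
Q^(2/3) = 186.74
H^(5/3) = 39.085
dT = 16.9 * 186.74 / 39.085 = 80.743 K

80.743 K


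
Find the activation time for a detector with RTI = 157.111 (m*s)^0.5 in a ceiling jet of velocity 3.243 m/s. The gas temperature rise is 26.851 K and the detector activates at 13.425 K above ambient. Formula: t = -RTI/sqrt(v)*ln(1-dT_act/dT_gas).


dT_act/dT_gas = 0.49998
ln(1 - 0.49998) = -0.69311
t = -157.111 / sqrt(3.243) * -0.69311 = 60.469 s

60.469 s


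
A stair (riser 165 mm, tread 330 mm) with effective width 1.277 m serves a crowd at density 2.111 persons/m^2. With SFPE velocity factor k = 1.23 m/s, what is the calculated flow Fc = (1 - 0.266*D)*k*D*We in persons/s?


1 - 0.266*D = 1 - 0.266*2.111 = 0.43847
Fs = 0.43847 * 1.23 * 2.111 = 1.1385 persons/(s*m)
Fc = 1.1385 * 1.277 = 1.4539 persons/s

1.4539 persons/s


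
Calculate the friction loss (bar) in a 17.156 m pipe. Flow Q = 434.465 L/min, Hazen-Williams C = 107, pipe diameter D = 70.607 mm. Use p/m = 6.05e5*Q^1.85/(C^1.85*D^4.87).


Q^1.85 = 75896
C^1.85 = 5680.2
D^4.87 = 1.0090e+09
p/m = 0.0080117 bar/m
p_total = 0.0080117 * 17.156 = 0.13745 bar

0.13745 bar


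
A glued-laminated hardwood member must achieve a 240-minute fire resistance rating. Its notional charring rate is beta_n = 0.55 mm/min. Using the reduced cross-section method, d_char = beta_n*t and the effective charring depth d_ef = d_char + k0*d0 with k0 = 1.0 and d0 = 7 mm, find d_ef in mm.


d_char = 0.55 * 240 = 132 mm
d_ef = 132 + 1.0*7 = 139 mm

139 mm


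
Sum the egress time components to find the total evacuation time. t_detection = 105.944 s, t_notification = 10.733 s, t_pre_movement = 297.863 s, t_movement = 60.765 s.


Total = 105.944 + 10.733 + 297.863 + 60.765 = 475.305 s

475.305 s


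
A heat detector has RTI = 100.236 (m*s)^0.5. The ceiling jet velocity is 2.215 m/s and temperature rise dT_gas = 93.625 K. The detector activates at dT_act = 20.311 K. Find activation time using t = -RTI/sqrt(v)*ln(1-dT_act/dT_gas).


dT_act/dT_gas = 0.21694
ln(1 - 0.21694) = -0.24455
t = -100.236 / sqrt(2.215) * -0.24455 = 16.470 s

16.470 s


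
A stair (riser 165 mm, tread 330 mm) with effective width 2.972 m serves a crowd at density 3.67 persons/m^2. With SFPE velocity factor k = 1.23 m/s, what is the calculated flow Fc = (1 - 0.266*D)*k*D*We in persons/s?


1 - 0.266*D = 1 - 0.266*3.67 = 0.023780
Fs = 0.023780 * 1.23 * 3.67 = 0.10735 persons/(s*m)
Fc = 0.10735 * 2.972 = 0.31903 persons/s

0.31903 persons/s


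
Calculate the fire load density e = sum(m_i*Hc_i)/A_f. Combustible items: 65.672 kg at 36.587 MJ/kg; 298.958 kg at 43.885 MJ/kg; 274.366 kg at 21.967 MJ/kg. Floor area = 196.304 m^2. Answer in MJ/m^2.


Total energy = 65.672*36.587 + 298.958*43.885 + 274.366*21.967
= 2402.741 + 13119.77 + 6026.998
= 21549.51 MJ
e = 21549.51 / 196.304 = 109.78 MJ/m^2

109.78 MJ/m^2


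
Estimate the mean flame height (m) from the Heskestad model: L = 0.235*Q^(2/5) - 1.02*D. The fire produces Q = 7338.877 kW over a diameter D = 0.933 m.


Q^(2/5) = 35.176
0.235 * Q^(2/5) = 8.2665
1.02 * D = 0.95166
L = 7.3148 m

7.3148 m


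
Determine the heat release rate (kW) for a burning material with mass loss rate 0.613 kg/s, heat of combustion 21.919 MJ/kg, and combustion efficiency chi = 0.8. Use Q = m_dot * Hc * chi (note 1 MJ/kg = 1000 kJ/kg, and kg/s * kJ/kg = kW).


Hc = 21.919 MJ/kg = 21.919 * 1000 kJ/kg = 21919 kJ/kg
Q = 0.613 kg/s * 21919 kJ/kg * 0.8 = 10749 kW

10749 kW


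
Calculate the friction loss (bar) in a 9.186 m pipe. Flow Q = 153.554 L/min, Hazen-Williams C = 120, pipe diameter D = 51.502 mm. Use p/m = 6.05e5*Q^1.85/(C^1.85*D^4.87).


Q^1.85 = 11081
C^1.85 = 7022.4
D^4.87 = 2.1706e+08
p/m = 0.0043981 bar/m
p_total = 0.0043981 * 9.186 = 0.040401 bar

0.040401 bar


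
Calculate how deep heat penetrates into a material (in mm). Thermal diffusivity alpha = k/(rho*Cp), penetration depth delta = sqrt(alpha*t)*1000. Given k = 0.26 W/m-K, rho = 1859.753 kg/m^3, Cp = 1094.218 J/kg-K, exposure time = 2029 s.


alpha = 0.26 / (1859.753 * 1094.218) = 1.2777e-07 m^2/s
alpha * t = 0.00025924
delta = sqrt(0.00025924) * 1000 = 16.101 mm

16.101 mm


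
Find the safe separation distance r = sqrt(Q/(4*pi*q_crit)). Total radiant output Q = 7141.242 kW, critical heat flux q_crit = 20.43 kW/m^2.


4*pi*q_crit = 256.73
Q/(4*pi*q_crit) = 27.816
r = sqrt(27.816) = 5.2741 m

5.2741 m


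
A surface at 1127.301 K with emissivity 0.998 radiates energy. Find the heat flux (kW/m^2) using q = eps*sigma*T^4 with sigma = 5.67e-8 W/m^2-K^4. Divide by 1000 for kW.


T^4 = 1.6150e+12
q = 0.998 * 5.67e-8 * 1.6150e+12 / 1000 = 91.385 kW/m^2

91.385 kW/m^2


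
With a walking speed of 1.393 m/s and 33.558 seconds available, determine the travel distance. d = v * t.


d = 1.393 * 33.558 = 46.746 m

46.746 m


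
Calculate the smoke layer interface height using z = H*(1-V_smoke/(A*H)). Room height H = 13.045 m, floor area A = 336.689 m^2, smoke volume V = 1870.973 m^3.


V/(A*H) = 0.42599
1 - 0.42599 = 0.57401
z = 13.045 * 0.57401 = 7.4880 m

7.4880 m


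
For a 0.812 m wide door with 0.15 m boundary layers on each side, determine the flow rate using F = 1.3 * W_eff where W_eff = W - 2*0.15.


W_eff = 0.812 - 0.30 = 0.512 m
F = 1.3 * 0.512 = 0.66560 persons/s

0.66560 persons/s


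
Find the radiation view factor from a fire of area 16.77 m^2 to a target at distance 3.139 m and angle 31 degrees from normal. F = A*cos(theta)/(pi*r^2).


cos(31 deg) = 0.85717
pi*r^2 = 30.955
F = 16.77 * 0.85717 / 30.955 = 0.46437

0.46437


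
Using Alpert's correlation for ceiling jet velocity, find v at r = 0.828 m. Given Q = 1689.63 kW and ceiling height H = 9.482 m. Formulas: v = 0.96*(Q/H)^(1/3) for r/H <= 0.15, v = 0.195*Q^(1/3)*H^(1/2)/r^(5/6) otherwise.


r/H = 0.828 / 9.482 = 0.087323
r/H <= 0.15, so v = 0.96*(Q/H)^(1/3)
Q/H = 178.19
(Q/H)^(1/3) = 5.6273
v = 0.96 * 5.6273 = 5.4022 m/s

5.4022 m/s


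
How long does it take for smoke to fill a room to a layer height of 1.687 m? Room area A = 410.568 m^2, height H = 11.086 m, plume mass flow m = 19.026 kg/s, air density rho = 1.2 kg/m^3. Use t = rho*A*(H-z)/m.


H - z = 9.399 m
t = 1.2 * 410.568 * 9.399 / 19.026 = 243.39 s

243.39 s


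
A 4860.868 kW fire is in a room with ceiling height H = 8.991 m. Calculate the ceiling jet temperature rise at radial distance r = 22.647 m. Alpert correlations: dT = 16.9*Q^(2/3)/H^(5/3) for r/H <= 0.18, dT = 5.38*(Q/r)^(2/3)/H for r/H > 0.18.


r/H = 22.647 / 8.991 = 2.5189
r/H > 0.18, so dT = 5.38*(Q/r)^(2/3)/H
Q/r = 214.64
(Q/r)^(2/3) = 35.848
dT = 5.38 * 35.848 / 8.991 = 21.451 K

21.451 K


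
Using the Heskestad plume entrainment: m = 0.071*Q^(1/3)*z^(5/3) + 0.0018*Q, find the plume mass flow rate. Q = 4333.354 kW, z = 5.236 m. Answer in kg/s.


Q^(1/3) = 16.303
z^(5/3) = 15.788
First term = 0.071 * 16.303 * 15.788 = 18.275
Second term = 0.0018 * 4333.354 = 7.8000
m = 26.075 kg/s

26.075 kg/s


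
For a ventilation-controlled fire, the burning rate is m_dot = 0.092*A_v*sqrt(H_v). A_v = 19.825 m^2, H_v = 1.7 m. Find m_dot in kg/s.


sqrt(H_v) = 1.3038
m_dot = 0.092 * 19.825 * 1.3038 = 2.3781 kg/s

2.3781 kg/s


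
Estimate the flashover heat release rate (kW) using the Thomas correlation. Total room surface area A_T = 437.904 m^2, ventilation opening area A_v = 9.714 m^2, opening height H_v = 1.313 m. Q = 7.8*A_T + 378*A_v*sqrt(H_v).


7.8*A_T = 3415.7
sqrt(H_v) = 1.1459
378*A_v*sqrt(H_v) = 4207.5
Q = 3415.7 + 4207.5 = 7623.1 kW

7623.1 kW


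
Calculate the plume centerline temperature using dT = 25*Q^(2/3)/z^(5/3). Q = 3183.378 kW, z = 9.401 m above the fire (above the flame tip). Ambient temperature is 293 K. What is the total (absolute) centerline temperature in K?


Q^(2/3) = 216.40
z^(5/3) = 41.875
dT = 25 * 216.40 / 41.875 = 129.19 K
T = 293 + 129.19 = 422.19 K

422.19 K


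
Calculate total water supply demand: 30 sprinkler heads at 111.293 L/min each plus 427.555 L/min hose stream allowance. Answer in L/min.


Sprinkler demand = 30 * 111.293 = 3338.79 L/min
Total = 3338.79 + 427.555 = 3766.345 L/min

3766.345 L/min


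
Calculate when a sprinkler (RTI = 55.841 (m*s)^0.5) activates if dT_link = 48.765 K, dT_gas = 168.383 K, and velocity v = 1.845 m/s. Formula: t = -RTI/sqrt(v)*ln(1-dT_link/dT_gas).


dT_link/dT_gas = 0.28961
ln(1 - 0.28961) = -0.34194
t = -55.841 / sqrt(1.845) * -0.34194 = 14.057 s

14.057 s


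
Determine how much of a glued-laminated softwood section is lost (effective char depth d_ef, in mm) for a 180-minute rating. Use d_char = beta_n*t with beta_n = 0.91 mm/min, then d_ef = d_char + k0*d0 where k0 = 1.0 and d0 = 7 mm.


d_char = 0.91 * 180 = 163.8 mm
d_ef = 163.8 + 1.0*7 = 170.8 mm

170.8 mm


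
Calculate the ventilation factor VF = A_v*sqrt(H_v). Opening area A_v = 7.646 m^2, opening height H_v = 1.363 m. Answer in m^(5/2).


sqrt(H_v) = 1.1675
VF = 7.646 * 1.1675 = 8.9265 m^(5/2)

8.9265 m^(5/2)


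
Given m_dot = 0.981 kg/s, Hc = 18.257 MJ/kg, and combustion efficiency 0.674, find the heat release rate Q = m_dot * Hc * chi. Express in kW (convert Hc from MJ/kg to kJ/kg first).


Hc = 18.257 MJ/kg = 18.257 * 1000 kJ/kg = 18257 kJ/kg
Q = 0.981 kg/s * 18257 kJ/kg * 0.674 = 12071 kW

12071 kW


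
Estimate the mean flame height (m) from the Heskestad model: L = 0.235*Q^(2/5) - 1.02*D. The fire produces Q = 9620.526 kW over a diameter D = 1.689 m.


Q^(2/5) = 39.199
0.235 * Q^(2/5) = 9.2119
1.02 * D = 1.7228
L = 7.4891 m

7.4891 m


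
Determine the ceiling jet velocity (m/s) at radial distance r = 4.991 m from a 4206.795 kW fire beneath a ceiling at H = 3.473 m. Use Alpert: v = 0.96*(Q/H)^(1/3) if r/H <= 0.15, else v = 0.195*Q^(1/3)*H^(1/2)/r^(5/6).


r/H = 4.991 / 3.473 = 1.4371
r/H > 0.15, so v = 0.195*Q^(1/3)*H^(1/2)/r^(5/6)
Q^(1/3) = 16.143
H^(1/2) = 1.8636
r^(5/6) = 3.8179
v = 0.195 * 16.143 * 1.8636 / 3.8179 = 1.5366 m/s

1.5366 m/s


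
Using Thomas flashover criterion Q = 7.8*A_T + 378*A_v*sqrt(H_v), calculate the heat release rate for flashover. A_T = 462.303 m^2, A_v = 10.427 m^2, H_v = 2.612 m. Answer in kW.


7.8*A_T = 3606.0
sqrt(H_v) = 1.6162
378*A_v*sqrt(H_v) = 6370.0
Q = 3606.0 + 6370.0 = 9975.9 kW

9975.9 kW


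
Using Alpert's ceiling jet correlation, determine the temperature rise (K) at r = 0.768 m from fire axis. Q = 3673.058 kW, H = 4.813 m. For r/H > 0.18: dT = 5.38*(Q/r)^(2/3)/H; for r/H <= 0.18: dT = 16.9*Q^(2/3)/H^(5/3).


r/H = 0.768 / 4.813 = 0.15957
r/H <= 0.18, so dT = 16.9*Q^(2/3)/H^(5/3)
Q^(2/3) = 238.06
H^(5/3) = 13.720
dT = 16.9 * 238.06 / 13.720 = 293.23 K

293.23 K


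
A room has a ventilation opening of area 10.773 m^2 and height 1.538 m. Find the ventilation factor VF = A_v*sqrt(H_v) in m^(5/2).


sqrt(H_v) = 1.2402
VF = 10.773 * 1.2402 = 13.360 m^(5/2)

13.360 m^(5/2)


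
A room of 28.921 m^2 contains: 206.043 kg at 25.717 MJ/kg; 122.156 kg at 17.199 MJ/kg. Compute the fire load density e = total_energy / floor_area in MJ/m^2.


Total energy = 206.043*25.717 + 122.156*17.199
= 5298.808 + 2100.961
= 7399.769 MJ
e = 7399.769 / 28.921 = 255.86 MJ/m^2

255.86 MJ/m^2


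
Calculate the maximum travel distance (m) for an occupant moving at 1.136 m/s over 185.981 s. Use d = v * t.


d = 1.136 * 185.981 = 211.27 m

211.27 m


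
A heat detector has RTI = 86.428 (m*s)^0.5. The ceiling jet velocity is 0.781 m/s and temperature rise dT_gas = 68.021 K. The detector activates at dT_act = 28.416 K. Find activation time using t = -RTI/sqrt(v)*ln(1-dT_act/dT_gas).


dT_act/dT_gas = 0.41775
ln(1 - 0.41775) = -0.54086
t = -86.428 / sqrt(0.781) * -0.54086 = 52.895 s

52.895 s


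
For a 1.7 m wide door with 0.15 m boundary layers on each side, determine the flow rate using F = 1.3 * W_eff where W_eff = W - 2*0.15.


W_eff = 1.7 - 0.30 = 1.4 m
F = 1.3 * 1.4 = 1.82 persons/s

1.82 persons/s


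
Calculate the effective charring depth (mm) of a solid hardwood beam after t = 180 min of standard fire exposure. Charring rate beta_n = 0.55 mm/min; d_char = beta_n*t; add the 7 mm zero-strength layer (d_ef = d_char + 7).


d_char = 0.55 * 180 = 99 mm
d_ef = 99 + 1.0*7 = 106 mm

106 mm


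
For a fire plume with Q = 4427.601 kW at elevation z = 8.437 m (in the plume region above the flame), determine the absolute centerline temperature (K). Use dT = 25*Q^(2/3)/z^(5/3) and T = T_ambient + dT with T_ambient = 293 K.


Q^(2/3) = 269.64
z^(5/3) = 34.966
dT = 25 * 269.64 / 34.966 = 192.78 K
T = 293 + 192.78 = 485.78 K

485.78 K


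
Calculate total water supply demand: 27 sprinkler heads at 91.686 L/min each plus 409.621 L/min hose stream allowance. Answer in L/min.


Sprinkler demand = 27 * 91.686 = 2475.522 L/min
Total = 2475.522 + 409.621 = 2885.143 L/min

2885.143 L/min


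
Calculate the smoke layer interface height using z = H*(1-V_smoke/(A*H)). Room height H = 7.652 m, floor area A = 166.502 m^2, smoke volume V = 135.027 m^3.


V/(A*H) = 0.10598
1 - 0.10598 = 0.89402
z = 7.652 * 0.89402 = 6.8410 m

6.8410 m


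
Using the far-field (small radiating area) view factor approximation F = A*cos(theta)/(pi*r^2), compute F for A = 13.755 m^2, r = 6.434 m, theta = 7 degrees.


cos(7 deg) = 0.99255
pi*r^2 = 130.05
F = 13.755 * 0.99255 / 130.05 = 0.10498

0.10498


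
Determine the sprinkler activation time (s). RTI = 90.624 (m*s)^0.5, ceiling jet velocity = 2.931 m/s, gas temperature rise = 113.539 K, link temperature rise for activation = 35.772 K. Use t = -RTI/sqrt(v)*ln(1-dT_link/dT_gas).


dT_link/dT_gas = 0.31506
ln(1 - 0.31506) = -0.37843
t = -90.624 / sqrt(2.931) * -0.37843 = 20.032 s

20.032 s


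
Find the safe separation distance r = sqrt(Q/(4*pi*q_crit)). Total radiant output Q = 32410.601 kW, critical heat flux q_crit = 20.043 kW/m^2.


4*pi*q_crit = 251.87
Q/(4*pi*q_crit) = 128.68
r = sqrt(128.68) = 11.344 m

11.344 m


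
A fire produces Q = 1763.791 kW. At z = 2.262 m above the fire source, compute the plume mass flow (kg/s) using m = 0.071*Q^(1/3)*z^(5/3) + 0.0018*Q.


Q^(1/3) = 12.082
z^(5/3) = 3.8978
First term = 0.071 * 12.082 * 3.8978 = 3.3437
Second term = 0.0018 * 1763.791 = 3.1748
m = 6.5185 kg/s

6.5185 kg/s


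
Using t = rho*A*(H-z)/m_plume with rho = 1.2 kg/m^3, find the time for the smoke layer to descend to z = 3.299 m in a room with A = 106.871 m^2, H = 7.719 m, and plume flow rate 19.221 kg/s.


H - z = 4.42 m
t = 1.2 * 106.871 * 4.42 / 19.221 = 29.491 s

29.491 s


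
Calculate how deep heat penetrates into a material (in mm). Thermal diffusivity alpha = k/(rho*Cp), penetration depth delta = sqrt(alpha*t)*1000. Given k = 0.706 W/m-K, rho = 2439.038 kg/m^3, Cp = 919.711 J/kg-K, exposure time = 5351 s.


alpha = 0.706 / (2439.038 * 919.711) = 3.1473e-07 m^2/s
alpha * t = 0.0016841
delta = sqrt(0.0016841) * 1000 = 41.038 mm

41.038 mm


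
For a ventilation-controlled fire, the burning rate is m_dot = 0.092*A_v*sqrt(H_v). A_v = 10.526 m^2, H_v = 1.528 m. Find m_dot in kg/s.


sqrt(H_v) = 1.2361
m_dot = 0.092 * 10.526 * 1.2361 = 1.1971 kg/s

1.1971 kg/s


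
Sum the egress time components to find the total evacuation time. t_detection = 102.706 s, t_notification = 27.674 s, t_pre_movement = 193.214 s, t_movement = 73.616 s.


Total = 102.706 + 27.674 + 193.214 + 73.616 = 397.21 s

397.21 s


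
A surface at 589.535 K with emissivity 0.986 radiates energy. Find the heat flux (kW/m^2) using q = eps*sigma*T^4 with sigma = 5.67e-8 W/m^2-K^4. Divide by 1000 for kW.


T^4 = 1.2079e+11
q = 0.986 * 5.67e-8 * 1.2079e+11 / 1000 = 6.7530 kW/m^2

6.7530 kW/m^2


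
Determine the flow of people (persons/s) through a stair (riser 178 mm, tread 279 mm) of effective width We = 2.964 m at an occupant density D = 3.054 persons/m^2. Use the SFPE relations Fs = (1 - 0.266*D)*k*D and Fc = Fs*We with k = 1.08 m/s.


1 - 0.266*D = 1 - 0.266*3.054 = 0.18764
Fs = 0.18764 * 1.08 * 3.054 = 0.61888 persons/(s*m)
Fc = 0.61888 * 2.964 = 1.8344 persons/s

1.8344 persons/s


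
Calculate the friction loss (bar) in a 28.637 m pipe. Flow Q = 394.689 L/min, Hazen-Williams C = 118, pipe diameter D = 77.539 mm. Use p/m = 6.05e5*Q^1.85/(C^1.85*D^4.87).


Q^1.85 = 63544
C^1.85 = 6807.4
D^4.87 = 1.5921e+09
p/m = 0.0035472 bar/m
p_total = 0.0035472 * 28.637 = 0.10158 bar

0.10158 bar


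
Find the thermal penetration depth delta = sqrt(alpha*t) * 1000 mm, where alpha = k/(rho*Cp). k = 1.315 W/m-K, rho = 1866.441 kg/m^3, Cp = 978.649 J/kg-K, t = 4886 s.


alpha = 1.315 / (1866.441 * 978.649) = 7.1992e-07 m^2/s
alpha * t = 0.0035175
delta = sqrt(0.0035175) * 1000 = 59.309 mm

59.309 mm


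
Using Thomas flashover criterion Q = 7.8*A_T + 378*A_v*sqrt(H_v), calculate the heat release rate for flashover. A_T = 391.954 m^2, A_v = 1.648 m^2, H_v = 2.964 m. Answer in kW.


7.8*A_T = 3057.2
sqrt(H_v) = 1.7216
378*A_v*sqrt(H_v) = 1072.5
Q = 3057.2 + 1072.5 = 4129.7 kW

4129.7 kW


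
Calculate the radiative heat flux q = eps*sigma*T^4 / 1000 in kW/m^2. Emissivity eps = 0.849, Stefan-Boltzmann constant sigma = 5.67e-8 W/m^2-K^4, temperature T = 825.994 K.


T^4 = 4.6549e+11
q = 0.849 * 5.67e-8 * 4.6549e+11 / 1000 = 22.408 kW/m^2

22.408 kW/m^2


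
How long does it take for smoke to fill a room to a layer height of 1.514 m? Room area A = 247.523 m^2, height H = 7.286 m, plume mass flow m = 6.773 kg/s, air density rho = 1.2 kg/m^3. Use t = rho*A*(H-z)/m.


H - z = 5.772 m
t = 1.2 * 247.523 * 5.772 / 6.773 = 253.13 s

253.13 s


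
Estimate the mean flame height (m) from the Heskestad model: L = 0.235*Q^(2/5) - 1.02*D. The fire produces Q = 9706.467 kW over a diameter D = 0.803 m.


Q^(2/5) = 39.339
0.235 * Q^(2/5) = 9.2447
1.02 * D = 0.81906
L = 8.4256 m

8.4256 m


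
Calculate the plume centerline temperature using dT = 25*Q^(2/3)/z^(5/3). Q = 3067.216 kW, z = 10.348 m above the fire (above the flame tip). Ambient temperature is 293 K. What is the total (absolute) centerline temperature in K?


Q^(2/3) = 211.10
z^(5/3) = 49.139
dT = 25 * 211.10 / 49.139 = 107.40 K
T = 293 + 107.40 = 400.40 K

400.40 K


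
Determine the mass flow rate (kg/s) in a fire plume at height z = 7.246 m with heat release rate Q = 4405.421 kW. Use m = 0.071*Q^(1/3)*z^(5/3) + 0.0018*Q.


Q^(1/3) = 16.393
z^(5/3) = 27.133
First term = 0.071 * 16.393 * 27.133 = 31.580
Second term = 0.0018 * 4405.421 = 7.9298
m = 39.510 kg/s

39.510 kg/s


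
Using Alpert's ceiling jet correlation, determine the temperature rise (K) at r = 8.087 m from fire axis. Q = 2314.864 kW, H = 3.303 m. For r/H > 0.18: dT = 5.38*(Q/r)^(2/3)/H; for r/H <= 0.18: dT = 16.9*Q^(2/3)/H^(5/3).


r/H = 8.087 / 3.303 = 2.4484
r/H > 0.18, so dT = 5.38*(Q/r)^(2/3)/H
Q/r = 286.25
(Q/r)^(2/3) = 43.434
dT = 5.38 * 43.434 / 3.303 = 70.746 K

70.746 K


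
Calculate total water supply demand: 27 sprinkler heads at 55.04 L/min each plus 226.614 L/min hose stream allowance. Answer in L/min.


Sprinkler demand = 27 * 55.04 = 1486.08 L/min
Total = 1486.08 + 226.614 = 1712.694 L/min

1712.694 L/min


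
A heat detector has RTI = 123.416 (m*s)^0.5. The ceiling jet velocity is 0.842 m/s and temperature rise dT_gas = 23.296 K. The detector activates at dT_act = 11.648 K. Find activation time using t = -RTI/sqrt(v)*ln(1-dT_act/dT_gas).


dT_act/dT_gas = 0.5
ln(1 - 0.5) = -0.69315
t = -123.416 / sqrt(0.842) * -0.69315 = 93.227 s

93.227 s


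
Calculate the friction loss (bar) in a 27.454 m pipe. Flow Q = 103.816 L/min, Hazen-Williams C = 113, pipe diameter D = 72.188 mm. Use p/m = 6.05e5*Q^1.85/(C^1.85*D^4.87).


Q^1.85 = 5371.4
C^1.85 = 6283.4
D^4.87 = 1.1239e+09
p/m = 0.00046018 bar/m
p_total = 0.00046018 * 27.454 = 0.012634 bar

0.012634 bar


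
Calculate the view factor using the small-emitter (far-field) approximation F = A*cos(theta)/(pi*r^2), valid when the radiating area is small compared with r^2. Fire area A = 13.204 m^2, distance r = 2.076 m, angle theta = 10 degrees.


cos(10 deg) = 0.98481
pi*r^2 = 13.540
F = 13.204 * 0.98481 / 13.540 = 0.96040

0.96040


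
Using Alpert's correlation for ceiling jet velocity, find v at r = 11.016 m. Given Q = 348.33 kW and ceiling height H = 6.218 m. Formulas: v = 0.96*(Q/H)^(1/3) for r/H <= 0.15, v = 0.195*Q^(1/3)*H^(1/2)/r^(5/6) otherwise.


r/H = 11.016 / 6.218 = 1.7716
r/H > 0.15, so v = 0.195*Q^(1/3)*H^(1/2)/r^(5/6)
Q^(1/3) = 7.0361
H^(1/2) = 2.4936
r^(5/6) = 7.3850
v = 0.195 * 7.0361 * 2.4936 / 7.3850 = 0.46327 m/s

0.46327 m/s


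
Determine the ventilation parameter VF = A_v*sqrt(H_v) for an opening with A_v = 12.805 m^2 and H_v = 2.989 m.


sqrt(H_v) = 1.7289
VF = 12.805 * 1.7289 = 22.138 m^(5/2)

22.138 m^(5/2)


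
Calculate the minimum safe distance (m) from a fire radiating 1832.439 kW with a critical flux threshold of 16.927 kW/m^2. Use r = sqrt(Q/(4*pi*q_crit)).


4*pi*q_crit = 212.71
Q/(4*pi*q_crit) = 8.6147
r = sqrt(8.6147) = 2.9351 m

2.9351 m


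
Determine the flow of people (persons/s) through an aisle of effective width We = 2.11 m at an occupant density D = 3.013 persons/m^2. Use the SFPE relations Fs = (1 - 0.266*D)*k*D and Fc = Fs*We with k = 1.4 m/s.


1 - 0.266*D = 1 - 0.266*3.013 = 0.19854
Fs = 0.19854 * 1.4 * 3.013 = 0.83749 persons/(s*m)
Fc = 0.83749 * 2.11 = 1.7671 persons/s

1.7671 persons/s


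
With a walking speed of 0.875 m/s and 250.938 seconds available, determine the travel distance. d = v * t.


d = 0.875 * 250.938 = 219.57 m

219.57 m


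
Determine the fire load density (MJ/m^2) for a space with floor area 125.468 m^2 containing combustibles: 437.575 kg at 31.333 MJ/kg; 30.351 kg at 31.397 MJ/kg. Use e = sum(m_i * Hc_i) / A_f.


Total energy = 437.575*31.333 + 30.351*31.397
= 13710.54 + 952.9303
= 14663.47 MJ
e = 14663.47 / 125.468 = 116.87 MJ/m^2

116.87 MJ/m^2


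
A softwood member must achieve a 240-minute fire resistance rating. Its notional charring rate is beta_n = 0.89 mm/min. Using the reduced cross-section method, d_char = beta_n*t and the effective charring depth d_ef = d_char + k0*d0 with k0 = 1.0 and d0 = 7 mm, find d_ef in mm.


d_char = 0.89 * 240 = 213.6 mm
d_ef = 213.6 + 1.0*7 = 220.6 mm

220.6 mm


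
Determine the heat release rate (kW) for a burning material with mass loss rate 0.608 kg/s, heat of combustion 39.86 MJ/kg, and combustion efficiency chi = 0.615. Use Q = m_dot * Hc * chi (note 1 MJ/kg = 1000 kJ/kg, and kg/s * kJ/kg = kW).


Hc = 39.86 MJ/kg = 39.86 * 1000 kJ/kg = 39860 kJ/kg
Q = 0.608 kg/s * 39860 kJ/kg * 0.615 = 14904 kW

14904 kW


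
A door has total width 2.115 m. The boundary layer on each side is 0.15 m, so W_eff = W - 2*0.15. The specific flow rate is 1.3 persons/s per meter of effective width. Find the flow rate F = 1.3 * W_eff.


W_eff = 2.115 - 0.30 = 1.815 m
F = 1.3 * 1.815 = 2.3595 persons/s

2.3595 persons/s


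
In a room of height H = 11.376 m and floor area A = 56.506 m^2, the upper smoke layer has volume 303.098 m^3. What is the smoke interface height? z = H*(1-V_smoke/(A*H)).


V/(A*H) = 0.47152
1 - 0.47152 = 0.52848
z = 11.376 * 0.52848 = 6.0120 m

6.0120 m


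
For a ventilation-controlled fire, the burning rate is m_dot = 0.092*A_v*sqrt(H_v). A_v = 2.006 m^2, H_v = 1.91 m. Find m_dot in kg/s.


sqrt(H_v) = 1.3820
m_dot = 0.092 * 2.006 * 1.3820 = 0.25506 kg/s

0.25506 kg/s


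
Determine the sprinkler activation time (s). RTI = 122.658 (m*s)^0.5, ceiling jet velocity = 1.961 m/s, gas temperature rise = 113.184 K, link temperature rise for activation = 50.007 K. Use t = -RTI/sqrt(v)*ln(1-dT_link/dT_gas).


dT_link/dT_gas = 0.44182
ln(1 - 0.44182) = -0.58307
t = -122.658 / sqrt(1.961) * -0.58307 = 51.072 s

51.072 s


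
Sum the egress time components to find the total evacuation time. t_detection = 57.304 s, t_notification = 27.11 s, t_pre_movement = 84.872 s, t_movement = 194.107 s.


Total = 57.304 + 27.11 + 84.872 + 194.107 = 363.393 s

363.393 s


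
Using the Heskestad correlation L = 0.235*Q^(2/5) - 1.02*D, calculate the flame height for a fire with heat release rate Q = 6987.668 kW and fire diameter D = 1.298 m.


Q^(2/5) = 34.493
0.235 * Q^(2/5) = 8.1059
1.02 * D = 1.3240
L = 6.7819 m

6.7819 m


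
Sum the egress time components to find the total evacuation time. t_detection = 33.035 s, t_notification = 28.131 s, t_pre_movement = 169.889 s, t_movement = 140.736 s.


Total = 33.035 + 28.131 + 169.889 + 140.736 = 371.791 s

371.791 s


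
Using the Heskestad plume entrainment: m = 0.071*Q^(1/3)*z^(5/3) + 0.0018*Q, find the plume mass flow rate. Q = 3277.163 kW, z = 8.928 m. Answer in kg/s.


Q^(1/3) = 14.854
z^(5/3) = 38.423
First term = 0.071 * 14.854 * 38.423 = 40.521
Second term = 0.0018 * 3277.163 = 5.8989
m = 46.420 kg/s

46.420 kg/s


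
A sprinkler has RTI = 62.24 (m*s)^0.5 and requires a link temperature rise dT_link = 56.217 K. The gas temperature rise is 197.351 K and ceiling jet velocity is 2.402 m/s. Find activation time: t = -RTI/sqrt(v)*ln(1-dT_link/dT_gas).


dT_link/dT_gas = 0.28486
ln(1 - 0.28486) = -0.33527
t = -62.24 / sqrt(2.402) * -0.33527 = 13.464 s

13.464 s


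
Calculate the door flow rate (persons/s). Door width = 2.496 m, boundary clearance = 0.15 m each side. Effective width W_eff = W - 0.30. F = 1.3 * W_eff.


W_eff = 2.496 - 0.30 = 2.196 m
F = 1.3 * 2.196 = 2.8548 persons/s

2.8548 persons/s


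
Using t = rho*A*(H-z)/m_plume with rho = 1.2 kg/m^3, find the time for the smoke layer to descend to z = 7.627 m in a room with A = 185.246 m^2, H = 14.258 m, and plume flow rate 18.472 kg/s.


H - z = 6.631 m
t = 1.2 * 185.246 * 6.631 / 18.472 = 79.799 s

79.799 s


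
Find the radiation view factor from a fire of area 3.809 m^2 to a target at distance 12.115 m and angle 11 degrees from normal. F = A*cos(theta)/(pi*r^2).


cos(11 deg) = 0.98163
pi*r^2 = 461.10
F = 3.809 * 0.98163 / 461.10 = 0.0081089

0.0081089


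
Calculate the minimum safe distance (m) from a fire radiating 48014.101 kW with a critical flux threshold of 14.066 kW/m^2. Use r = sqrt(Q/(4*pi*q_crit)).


4*pi*q_crit = 176.76
Q/(4*pi*q_crit) = 271.64
r = sqrt(271.64) = 16.481 m

16.481 m


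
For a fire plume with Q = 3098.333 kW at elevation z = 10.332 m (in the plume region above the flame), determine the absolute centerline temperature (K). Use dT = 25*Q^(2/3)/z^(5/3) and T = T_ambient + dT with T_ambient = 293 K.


Q^(2/3) = 212.53
z^(5/3) = 49.013
dT = 25 * 212.53 / 49.013 = 108.41 K
T = 293 + 108.41 = 401.41 K

401.41 K


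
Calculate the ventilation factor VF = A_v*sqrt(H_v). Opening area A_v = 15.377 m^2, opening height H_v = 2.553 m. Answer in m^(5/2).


sqrt(H_v) = 1.5978
VF = 15.377 * 1.5978 = 24.570 m^(5/2)

24.570 m^(5/2)


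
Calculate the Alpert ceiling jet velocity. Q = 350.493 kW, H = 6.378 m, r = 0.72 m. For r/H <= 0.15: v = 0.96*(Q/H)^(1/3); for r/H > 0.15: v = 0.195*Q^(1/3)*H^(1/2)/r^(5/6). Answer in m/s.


r/H = 0.72 / 6.378 = 0.11289
r/H <= 0.15, so v = 0.96*(Q/H)^(1/3)
Q/H = 54.953
(Q/H)^(1/3) = 3.8019
v = 0.96 * 3.8019 = 3.6498 m/s

3.6498 m/s


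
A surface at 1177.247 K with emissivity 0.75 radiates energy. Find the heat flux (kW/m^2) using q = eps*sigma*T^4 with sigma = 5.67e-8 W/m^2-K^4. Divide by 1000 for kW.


T^4 = 1.9207e+12
q = 0.75 * 5.67e-8 * 1.9207e+12 / 1000 = 81.680 kW/m^2

81.680 kW/m^2


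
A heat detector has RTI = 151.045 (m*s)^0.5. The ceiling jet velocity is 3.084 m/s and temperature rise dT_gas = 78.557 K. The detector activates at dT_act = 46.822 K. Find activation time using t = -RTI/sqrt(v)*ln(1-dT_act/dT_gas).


dT_act/dT_gas = 0.59603
ln(1 - 0.59603) = -0.90640
t = -151.045 / sqrt(3.084) * -0.90640 = 77.960 s

77.960 s


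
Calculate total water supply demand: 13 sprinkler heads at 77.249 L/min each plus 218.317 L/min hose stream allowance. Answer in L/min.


Sprinkler demand = 13 * 77.249 = 1004.237 L/min
Total = 1004.237 + 218.317 = 1222.554 L/min

1222.554 L/min


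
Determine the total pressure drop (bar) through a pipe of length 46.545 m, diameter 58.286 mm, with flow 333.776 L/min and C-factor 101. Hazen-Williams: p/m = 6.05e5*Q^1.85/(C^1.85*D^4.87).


Q^1.85 = 46601
C^1.85 = 5105.0
D^4.87 = 3.9655e+08
p/m = 0.013927 bar/m
p_total = 0.013927 * 46.545 = 0.64823 bar

0.64823 bar


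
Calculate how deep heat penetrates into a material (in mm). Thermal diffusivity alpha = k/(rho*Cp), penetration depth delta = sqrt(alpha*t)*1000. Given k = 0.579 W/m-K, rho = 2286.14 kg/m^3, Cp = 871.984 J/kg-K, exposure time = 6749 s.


alpha = 0.579 / (2286.14 * 871.984) = 2.9045e-07 m^2/s
alpha * t = 0.0019602
delta = sqrt(0.0019602) * 1000 = 44.274 mm

44.274 mm


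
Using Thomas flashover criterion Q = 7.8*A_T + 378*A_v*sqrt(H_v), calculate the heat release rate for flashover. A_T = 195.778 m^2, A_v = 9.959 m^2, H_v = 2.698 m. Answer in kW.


7.8*A_T = 1527.1
sqrt(H_v) = 1.6426
378*A_v*sqrt(H_v) = 6183.4
Q = 1527.1 + 6183.4 = 7710.5 kW

7710.5 kW


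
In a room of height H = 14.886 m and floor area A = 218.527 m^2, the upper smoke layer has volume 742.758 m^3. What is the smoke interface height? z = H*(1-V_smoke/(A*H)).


V/(A*H) = 0.22833
1 - 0.22833 = 0.77167
z = 14.886 * 0.77167 = 11.487 m

11.487 m


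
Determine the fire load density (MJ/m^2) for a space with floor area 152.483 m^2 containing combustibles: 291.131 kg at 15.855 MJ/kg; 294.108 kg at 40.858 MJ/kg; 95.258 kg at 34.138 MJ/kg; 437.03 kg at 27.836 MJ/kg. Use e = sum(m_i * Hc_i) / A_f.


Total energy = 291.131*15.855 + 294.108*40.858 + 95.258*34.138 + 437.03*27.836
= 4615.882 + 12016.66 + 3251.918 + 12165.17
= 32049.63 MJ
e = 32049.63 / 152.483 = 210.18 MJ/m^2

210.18 MJ/m^2


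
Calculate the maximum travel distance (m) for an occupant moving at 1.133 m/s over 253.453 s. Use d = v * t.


d = 1.133 * 253.453 = 287.16 m

287.16 m


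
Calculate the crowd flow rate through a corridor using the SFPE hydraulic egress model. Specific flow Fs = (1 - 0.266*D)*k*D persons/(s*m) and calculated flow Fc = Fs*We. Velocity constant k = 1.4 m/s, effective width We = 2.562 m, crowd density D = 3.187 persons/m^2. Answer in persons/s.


1 - 0.266*D = 1 - 0.266*3.187 = 0.15226
Fs = 0.15226 * 1.4 * 3.187 = 0.67934 persons/(s*m)
Fc = 0.67934 * 2.562 = 1.7405 persons/s

1.7405 persons/s


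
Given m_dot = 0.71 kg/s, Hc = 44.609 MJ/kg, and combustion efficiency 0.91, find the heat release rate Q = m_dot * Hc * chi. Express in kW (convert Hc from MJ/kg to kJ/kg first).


Hc = 44.609 MJ/kg = 44.609 * 1000 kJ/kg = 44609 kJ/kg
Q = 0.71 kg/s * 44609 kJ/kg * 0.91 = 28822 kW

28822 kW


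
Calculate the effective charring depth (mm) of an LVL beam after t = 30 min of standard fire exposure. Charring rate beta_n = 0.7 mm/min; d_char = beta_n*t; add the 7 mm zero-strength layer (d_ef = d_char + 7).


d_char = 0.7 * 30 = 21 mm
d_ef = 21 + 1.0*7 = 28 mm

28 mm


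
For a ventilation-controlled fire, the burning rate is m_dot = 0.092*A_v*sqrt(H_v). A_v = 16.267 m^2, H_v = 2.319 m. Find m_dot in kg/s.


sqrt(H_v) = 1.5228
m_dot = 0.092 * 16.267 * 1.5228 = 2.2790 kg/s

2.2790 kg/s


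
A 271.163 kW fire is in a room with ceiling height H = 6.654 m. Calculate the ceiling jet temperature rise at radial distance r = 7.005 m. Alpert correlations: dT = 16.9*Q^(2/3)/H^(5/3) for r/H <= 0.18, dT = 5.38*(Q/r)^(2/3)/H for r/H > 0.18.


r/H = 7.005 / 6.654 = 1.0528
r/H > 0.18, so dT = 5.38*(Q/r)^(2/3)/H
Q/r = 38.710
(Q/r)^(2/3) = 11.443
dT = 5.38 * 11.443 / 6.654 = 9.2523 K

9.2523 K


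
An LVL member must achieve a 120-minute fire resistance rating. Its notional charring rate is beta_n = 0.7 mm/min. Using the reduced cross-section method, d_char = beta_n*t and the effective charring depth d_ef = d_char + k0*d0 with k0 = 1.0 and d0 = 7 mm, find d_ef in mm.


d_char = 0.7 * 120 = 84 mm
d_ef = 84 + 1.0*7 = 91 mm

91 mm


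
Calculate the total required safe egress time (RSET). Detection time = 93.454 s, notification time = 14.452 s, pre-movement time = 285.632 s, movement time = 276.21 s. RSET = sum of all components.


Total = 93.454 + 14.452 + 285.632 + 276.21 = 669.748 s

669.748 s


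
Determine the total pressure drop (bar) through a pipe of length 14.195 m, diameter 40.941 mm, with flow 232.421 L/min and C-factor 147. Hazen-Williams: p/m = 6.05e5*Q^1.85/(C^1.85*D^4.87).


Q^1.85 = 23857
C^1.85 = 10222
D^4.87 = 7.0992e+07
p/m = 0.019889 bar/m
p_total = 0.019889 * 14.195 = 0.28233 bar

0.28233 bar


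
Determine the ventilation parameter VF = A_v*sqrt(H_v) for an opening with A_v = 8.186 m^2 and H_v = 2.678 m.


sqrt(H_v) = 1.6365
VF = 8.186 * 1.6365 = 13.396 m^(5/2)

13.396 m^(5/2)


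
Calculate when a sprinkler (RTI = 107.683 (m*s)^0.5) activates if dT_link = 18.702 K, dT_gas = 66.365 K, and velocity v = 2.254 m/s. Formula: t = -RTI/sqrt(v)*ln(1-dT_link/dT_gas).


dT_link/dT_gas = 0.28181
ln(1 - 0.28181) = -0.33101
t = -107.683 / sqrt(2.254) * -0.33101 = 23.742 s

23.742 s


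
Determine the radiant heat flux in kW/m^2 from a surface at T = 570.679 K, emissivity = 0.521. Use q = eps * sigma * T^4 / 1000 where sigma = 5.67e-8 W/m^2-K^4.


T^4 = 1.0606e+11
q = 0.521 * 5.67e-8 * 1.0606e+11 / 1000 = 3.1332 kW/m^2

3.1332 kW/m^2


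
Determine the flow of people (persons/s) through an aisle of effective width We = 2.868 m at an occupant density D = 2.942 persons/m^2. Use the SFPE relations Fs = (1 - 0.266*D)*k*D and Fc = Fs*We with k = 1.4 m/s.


1 - 0.266*D = 1 - 0.266*2.942 = 0.21743
Fs = 0.21743 * 1.4 * 2.942 = 0.89554 persons/(s*m)
Fc = 0.89554 * 2.868 = 2.5684 persons/s

2.5684 persons/s


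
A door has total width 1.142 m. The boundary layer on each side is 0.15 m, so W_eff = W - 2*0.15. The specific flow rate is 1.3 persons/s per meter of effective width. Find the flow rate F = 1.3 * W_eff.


W_eff = 1.142 - 0.30 = 0.842 m
F = 1.3 * 0.842 = 1.0946 persons/s

1.0946 persons/s


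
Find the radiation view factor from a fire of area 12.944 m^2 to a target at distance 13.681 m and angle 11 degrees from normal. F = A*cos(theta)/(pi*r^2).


cos(11 deg) = 0.98163
pi*r^2 = 588.01
F = 12.944 * 0.98163 / 588.01 = 0.021609

0.021609


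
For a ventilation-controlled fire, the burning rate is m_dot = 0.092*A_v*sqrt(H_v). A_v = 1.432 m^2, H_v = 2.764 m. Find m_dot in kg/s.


sqrt(H_v) = 1.6625
m_dot = 0.092 * 1.432 * 1.6625 = 0.21903 kg/s

0.21903 kg/s


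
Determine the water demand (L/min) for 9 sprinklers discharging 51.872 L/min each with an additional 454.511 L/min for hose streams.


Sprinkler demand = 9 * 51.872 = 466.848 L/min
Total = 466.848 + 454.511 = 921.359 L/min

921.359 L/min


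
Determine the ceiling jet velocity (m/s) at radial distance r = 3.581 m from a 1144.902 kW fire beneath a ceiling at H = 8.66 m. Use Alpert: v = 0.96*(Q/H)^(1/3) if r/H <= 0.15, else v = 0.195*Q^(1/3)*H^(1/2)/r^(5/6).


r/H = 3.581 / 8.66 = 0.41351
r/H > 0.15, so v = 0.195*Q^(1/3)*H^(1/2)/r^(5/6)
Q^(1/3) = 10.461
H^(1/2) = 2.9428
r^(5/6) = 2.8951
v = 0.195 * 10.461 * 2.9428 / 2.8951 = 2.0735 m/s

2.0735 m/s


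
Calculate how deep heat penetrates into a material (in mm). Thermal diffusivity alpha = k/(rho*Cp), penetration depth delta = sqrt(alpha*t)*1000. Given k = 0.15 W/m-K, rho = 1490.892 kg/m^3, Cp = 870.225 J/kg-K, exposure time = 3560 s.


alpha = 0.15 / (1490.892 * 870.225) = 1.1561e-07 m^2/s
alpha * t = 0.00041159
delta = sqrt(0.00041159) * 1000 = 20.288 mm

20.288 mm
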